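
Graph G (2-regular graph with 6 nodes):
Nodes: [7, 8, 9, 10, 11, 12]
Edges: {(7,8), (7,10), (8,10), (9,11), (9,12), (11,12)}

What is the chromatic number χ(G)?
χ(G) = 3

Clique number ω(G) = 3 (lower bound: χ ≥ ω).
The clique on [9, 11, 12] has size 3, forcing χ ≥ 3, and the coloring below uses 3 colors, so χ(G) = 3.
A valid 3-coloring: color 1: [7, 9]; color 2: [10, 11]; color 3: [8, 12].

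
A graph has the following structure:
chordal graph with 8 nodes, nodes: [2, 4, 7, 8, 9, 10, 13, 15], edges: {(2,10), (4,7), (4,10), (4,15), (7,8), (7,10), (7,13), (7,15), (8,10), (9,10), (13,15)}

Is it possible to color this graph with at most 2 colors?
The clique on vertices [7, 8, 10] has size 3 > 2, so it alone needs 3 colors.

No, G is not 2-colorable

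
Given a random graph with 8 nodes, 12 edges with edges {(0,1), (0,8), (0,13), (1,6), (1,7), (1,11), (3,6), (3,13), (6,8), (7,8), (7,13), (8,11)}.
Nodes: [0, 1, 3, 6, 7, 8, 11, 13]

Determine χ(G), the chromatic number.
χ(G) = 3

Clique number ω(G) = 2 (lower bound: χ ≥ ω).
Odd cycle [3, 6, 8, 0, 13] needs 3 colors (χ ≥ 3).
The coloring below uses 3 colors, so χ(G) = 3.
A valid 3-coloring: color 1: [1, 8, 13]; color 2: [0, 6, 7, 11]; color 3: [3].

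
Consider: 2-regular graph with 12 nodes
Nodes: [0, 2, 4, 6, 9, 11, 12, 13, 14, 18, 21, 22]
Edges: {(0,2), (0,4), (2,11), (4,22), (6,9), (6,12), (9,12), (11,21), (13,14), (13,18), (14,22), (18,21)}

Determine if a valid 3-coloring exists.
A valid 3-coloring: color 1: [4, 6, 11, 14, 18]; color 2: [0, 9, 13, 21, 22]; color 3: [2, 12].
(χ(G) = 3 ≤ 3.)

Yes, G is 3-colorable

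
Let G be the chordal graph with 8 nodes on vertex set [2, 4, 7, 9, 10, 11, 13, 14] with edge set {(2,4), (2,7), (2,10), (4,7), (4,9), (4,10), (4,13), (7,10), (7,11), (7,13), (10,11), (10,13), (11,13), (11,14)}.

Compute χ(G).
χ(G) = 4

Clique number ω(G) = 4 (lower bound: χ ≥ ω).
The clique on [7, 10, 11, 13] has size 4, forcing χ ≥ 4, and the coloring below uses 4 colors, so χ(G) = 4.
A valid 4-coloring: color 1: [7, 9, 14]; color 2: [4, 11]; color 3: [10]; color 4: [2, 13].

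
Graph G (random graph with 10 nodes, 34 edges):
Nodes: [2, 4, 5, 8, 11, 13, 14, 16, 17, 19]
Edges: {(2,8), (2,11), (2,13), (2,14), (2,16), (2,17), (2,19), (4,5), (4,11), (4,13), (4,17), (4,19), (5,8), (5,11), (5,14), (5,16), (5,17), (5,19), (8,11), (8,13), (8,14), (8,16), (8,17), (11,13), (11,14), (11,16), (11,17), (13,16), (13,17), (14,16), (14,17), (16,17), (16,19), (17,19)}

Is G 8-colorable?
A valid 8-coloring: color 1: [17]; color 2: [4, 16]; color 3: [11, 19]; color 4: [2, 5]; color 5: [8]; color 6: [13, 14].
(χ(G) = 6 ≤ 8.)

Yes, G is 8-colorable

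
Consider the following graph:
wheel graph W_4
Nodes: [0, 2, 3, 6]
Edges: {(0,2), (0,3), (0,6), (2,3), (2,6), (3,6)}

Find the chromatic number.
χ(G) = 4

Clique number ω(G) = 4 (lower bound: χ ≥ ω).
The clique on [0, 2, 3, 6] has size 4, forcing χ ≥ 4, and the coloring below uses 4 colors, so χ(G) = 4.
A valid 4-coloring: color 1: [6]; color 2: [0]; color 3: [2]; color 4: [3].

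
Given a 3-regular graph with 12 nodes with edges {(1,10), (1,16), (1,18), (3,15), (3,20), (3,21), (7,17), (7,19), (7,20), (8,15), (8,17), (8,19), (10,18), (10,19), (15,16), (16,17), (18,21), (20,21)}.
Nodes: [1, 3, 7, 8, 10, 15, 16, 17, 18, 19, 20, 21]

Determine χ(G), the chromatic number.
χ(G) = 3

Clique number ω(G) = 3 (lower bound: χ ≥ ω).
The clique on [1, 10, 18] has size 3, forcing χ ≥ 3, and the coloring below uses 3 colors, so χ(G) = 3.
A valid 3-coloring: color 1: [1, 15, 17, 19, 21]; color 2: [3, 7, 8, 16, 18]; color 3: [10, 20].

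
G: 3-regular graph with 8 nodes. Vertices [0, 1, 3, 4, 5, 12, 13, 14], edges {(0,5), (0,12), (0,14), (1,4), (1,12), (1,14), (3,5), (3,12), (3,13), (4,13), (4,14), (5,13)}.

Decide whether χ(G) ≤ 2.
No, G is not 2-colorable

The clique on vertices [1, 4, 14] has size 3 > 2, so it alone needs 3 colors.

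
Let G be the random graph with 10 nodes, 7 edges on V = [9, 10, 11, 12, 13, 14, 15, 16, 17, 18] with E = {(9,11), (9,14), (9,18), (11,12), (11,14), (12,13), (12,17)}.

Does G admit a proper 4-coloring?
Yes, G is 4-colorable

A valid 4-coloring: color 1: [9, 10, 12, 15, 16]; color 2: [11, 13, 17, 18]; color 3: [14].
(χ(G) = 3 ≤ 4.)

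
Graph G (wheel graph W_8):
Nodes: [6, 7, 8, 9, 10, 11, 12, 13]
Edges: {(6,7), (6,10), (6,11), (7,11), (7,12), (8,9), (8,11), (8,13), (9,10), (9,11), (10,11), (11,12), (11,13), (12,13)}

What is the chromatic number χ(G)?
Clique number ω(G) = 3 (lower bound: χ ≥ ω).
Odd cycle [8, 13, 12, 7, 6, 10, 9] needs 3 colors (χ ≥ 3).
Vertex 11 is adjacent to every vertex of [6, 7, 8, 9, 10, 12, 13], which already need 3 colors among themselves, so 11 needs a new color (χ ≥ 4).
The coloring below uses 4 colors, so χ(G) = 4.
A valid 4-coloring: color 1: [11]; color 2: [8, 10, 12]; color 3: [7, 9, 13]; color 4: [6].

χ(G) = 4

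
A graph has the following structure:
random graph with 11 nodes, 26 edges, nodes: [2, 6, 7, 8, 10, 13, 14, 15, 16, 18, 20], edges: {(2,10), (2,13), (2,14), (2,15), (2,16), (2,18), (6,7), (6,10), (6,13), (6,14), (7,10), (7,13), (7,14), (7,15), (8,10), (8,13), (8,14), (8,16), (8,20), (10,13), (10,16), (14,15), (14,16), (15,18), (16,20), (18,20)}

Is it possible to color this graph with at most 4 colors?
Yes, G is 4-colorable

A valid 4-coloring: color 1: [10, 14, 18]; color 2: [2, 7, 20]; color 3: [13, 15, 16]; color 4: [6, 8].
(χ(G) = 4 ≤ 4.)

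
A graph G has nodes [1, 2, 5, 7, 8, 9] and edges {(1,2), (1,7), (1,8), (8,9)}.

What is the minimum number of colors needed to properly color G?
Clique number ω(G) = 2 (lower bound: χ ≥ ω).
The graph is bipartite (no odd cycle), so 2 colors suffice: χ(G) = 2.
A valid 2-coloring: color 1: [1, 5, 9]; color 2: [2, 7, 8].

χ(G) = 2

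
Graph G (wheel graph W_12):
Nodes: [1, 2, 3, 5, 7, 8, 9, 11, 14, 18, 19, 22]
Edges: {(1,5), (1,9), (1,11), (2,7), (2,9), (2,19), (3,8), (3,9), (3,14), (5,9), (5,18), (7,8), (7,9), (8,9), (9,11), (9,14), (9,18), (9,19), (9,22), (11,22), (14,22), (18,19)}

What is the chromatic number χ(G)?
χ(G) = 4

Clique number ω(G) = 3 (lower bound: χ ≥ ω).
Odd cycle [11, 1, 5, 18, 19, 2, 7, 8, 3, 14, 22] needs 3 colors (χ ≥ 3).
Vertex 9 is adjacent to every vertex of [1, 2, 3, 5, 7, 8, 11, 14, 18, 19, 22], which already need 3 colors among themselves, so 9 needs a new color (χ ≥ 4).
The coloring below uses 4 colors, so χ(G) = 4.
A valid 4-coloring: color 1: [9]; color 2: [5, 7, 11, 14, 19]; color 3: [1, 2, 8, 18, 22]; color 4: [3].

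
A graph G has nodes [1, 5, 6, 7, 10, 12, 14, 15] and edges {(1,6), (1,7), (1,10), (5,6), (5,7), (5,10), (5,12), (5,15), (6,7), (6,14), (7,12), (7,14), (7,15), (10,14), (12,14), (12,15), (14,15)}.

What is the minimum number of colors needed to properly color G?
χ(G) = 4

Clique number ω(G) = 4 (lower bound: χ ≥ ω).
The clique on [5, 7, 12, 15] has size 4, forcing χ ≥ 4, and the coloring below uses 4 colors, so χ(G) = 4.
A valid 4-coloring: color 1: [7, 10]; color 2: [1, 5, 14]; color 3: [6, 15]; color 4: [12].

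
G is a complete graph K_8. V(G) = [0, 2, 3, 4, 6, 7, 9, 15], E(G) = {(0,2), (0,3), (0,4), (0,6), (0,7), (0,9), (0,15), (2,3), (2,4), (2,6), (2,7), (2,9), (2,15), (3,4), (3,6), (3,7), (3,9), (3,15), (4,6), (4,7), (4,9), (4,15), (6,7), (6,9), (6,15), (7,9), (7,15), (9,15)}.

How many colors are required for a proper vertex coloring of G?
Clique number ω(G) = 8 (lower bound: χ ≥ ω).
The clique on [0, 2, 3, 4, 6, 7, 9, 15] has size 8, forcing χ ≥ 8, and the coloring below uses 8 colors, so χ(G) = 8.
A valid 8-coloring: color 1: [6]; color 2: [3]; color 3: [0]; color 4: [9]; color 5: [2]; color 6: [7]; color 7: [15]; color 8: [4].

χ(G) = 8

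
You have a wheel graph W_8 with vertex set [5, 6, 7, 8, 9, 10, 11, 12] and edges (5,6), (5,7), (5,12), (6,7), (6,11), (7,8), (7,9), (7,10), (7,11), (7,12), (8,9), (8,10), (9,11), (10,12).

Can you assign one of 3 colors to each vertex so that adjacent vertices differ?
No, G is not 3-colorable

Odd cycle [9, 11, 6, 5, 12, 10, 8] needs 3 colors (χ ≥ 3).
Vertex 7 is adjacent to every vertex of [5, 6, 8, 9, 10, 11, 12], which already need 3 colors among themselves, so 7 needs a new color (χ ≥ 4).
Hence χ(G) ≥ 4 > 3, so no proper 3-coloring exists.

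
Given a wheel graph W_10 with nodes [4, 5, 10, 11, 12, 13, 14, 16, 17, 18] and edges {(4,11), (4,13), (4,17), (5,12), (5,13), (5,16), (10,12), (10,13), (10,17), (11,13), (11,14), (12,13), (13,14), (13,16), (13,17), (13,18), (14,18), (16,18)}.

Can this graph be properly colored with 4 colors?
A valid 4-coloring: color 1: [13]; color 2: [4, 12, 14, 16]; color 3: [5, 11, 17, 18]; color 4: [10].
(χ(G) = 4 ≤ 4.)

Yes, G is 4-colorable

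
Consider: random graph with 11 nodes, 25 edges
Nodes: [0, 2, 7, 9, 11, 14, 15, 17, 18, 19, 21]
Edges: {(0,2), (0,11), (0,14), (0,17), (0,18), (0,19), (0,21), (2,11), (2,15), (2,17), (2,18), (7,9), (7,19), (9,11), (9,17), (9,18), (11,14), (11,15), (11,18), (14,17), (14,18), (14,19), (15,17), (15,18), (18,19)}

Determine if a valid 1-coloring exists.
No, G is not 1-colorable

The clique on vertices [0, 2, 11, 18] has size 4 > 1, so it alone needs 4 colors.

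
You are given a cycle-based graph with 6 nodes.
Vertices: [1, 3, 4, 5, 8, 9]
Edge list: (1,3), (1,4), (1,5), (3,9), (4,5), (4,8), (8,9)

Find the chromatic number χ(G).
χ(G) = 3

Clique number ω(G) = 3 (lower bound: χ ≥ ω).
The clique on [1, 4, 5] has size 3, forcing χ ≥ 3, and the coloring below uses 3 colors, so χ(G) = 3.
A valid 3-coloring: color 1: [3, 4]; color 2: [1, 8]; color 3: [5, 9].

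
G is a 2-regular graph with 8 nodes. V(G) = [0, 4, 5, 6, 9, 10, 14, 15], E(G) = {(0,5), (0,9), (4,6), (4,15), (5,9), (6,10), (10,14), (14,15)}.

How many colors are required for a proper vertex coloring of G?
Clique number ω(G) = 3 (lower bound: χ ≥ ω).
The clique on [0, 5, 9] has size 3, forcing χ ≥ 3, and the coloring below uses 3 colors, so χ(G) = 3.
A valid 3-coloring: color 1: [0, 6, 15]; color 2: [4, 5, 10]; color 3: [9, 14].

χ(G) = 3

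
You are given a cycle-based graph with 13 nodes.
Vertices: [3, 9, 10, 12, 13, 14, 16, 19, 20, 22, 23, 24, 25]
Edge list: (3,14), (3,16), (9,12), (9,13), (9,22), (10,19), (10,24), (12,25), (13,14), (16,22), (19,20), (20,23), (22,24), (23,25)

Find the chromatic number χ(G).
χ(G) = 3

Clique number ω(G) = 2 (lower bound: χ ≥ ω).
Odd cycle [24, 22, 9, 12, 25, 23, 20, 19, 10] needs 3 colors (χ ≥ 3).
The coloring below uses 3 colors, so χ(G) = 3.
A valid 3-coloring: color 1: [3, 10, 12, 13, 22, 23]; color 2: [9, 14, 16, 19, 24, 25]; color 3: [20].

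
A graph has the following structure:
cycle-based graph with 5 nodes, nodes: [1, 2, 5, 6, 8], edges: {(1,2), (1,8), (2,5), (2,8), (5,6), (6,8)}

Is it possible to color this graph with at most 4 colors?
A valid 4-coloring: color 1: [2, 6]; color 2: [5, 8]; color 3: [1].
(χ(G) = 3 ≤ 4.)

Yes, G is 4-colorable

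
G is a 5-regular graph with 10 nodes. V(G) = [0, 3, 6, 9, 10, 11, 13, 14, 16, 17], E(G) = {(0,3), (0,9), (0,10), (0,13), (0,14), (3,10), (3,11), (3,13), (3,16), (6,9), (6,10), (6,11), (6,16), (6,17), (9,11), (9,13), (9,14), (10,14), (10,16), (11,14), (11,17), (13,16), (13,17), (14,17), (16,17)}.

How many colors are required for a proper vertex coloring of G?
Clique number ω(G) = 3 (lower bound: χ ≥ ω).
Odd cycle [3, 10, 14, 9, 13] needs 3 colors (χ ≥ 3).
Vertex 0 is adjacent to every vertex of [3, 9, 10, 13, 14], which already need 3 colors among themselves, so 0 needs a new color (χ ≥ 4).
The coloring below uses 4 colors, so χ(G) = 4.
A valid 4-coloring: color 1: [3, 6, 14]; color 2: [9, 10, 17]; color 3: [0, 11, 16]; color 4: [13].

χ(G) = 4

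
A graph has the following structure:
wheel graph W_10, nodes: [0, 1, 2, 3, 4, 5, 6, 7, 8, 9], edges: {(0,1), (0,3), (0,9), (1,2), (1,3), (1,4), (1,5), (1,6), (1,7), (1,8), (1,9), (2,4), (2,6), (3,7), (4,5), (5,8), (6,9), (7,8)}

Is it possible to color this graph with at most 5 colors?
A valid 5-coloring: color 1: [1]; color 2: [2, 5, 7, 9]; color 3: [0, 4, 6, 8]; color 4: [3].
(χ(G) = 4 ≤ 5.)

Yes, G is 5-colorable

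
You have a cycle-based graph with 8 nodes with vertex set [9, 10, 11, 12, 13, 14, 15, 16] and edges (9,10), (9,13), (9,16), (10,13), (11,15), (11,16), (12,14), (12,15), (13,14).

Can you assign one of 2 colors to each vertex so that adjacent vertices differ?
No, G is not 2-colorable

The clique on vertices [9, 10, 13] has size 3 > 2, so it alone needs 3 colors.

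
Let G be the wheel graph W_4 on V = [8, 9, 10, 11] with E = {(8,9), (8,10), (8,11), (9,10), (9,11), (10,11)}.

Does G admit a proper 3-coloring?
No, G is not 3-colorable

The clique on vertices [8, 9, 10, 11] has size 4 > 3, so it alone needs 4 colors.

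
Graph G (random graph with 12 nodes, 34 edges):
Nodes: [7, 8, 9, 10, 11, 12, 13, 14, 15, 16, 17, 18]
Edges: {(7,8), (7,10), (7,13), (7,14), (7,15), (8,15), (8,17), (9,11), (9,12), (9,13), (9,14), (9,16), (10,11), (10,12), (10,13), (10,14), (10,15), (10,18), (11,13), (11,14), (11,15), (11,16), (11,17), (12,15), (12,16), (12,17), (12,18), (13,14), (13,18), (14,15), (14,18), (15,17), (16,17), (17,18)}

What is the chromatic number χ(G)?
χ(G) = 4

Clique number ω(G) = 4 (lower bound: χ ≥ ω).
The clique on [9, 11, 13, 14] has size 4, forcing χ ≥ 4, and the coloring below uses 4 colors, so χ(G) = 4.
A valid 4-coloring: color 1: [13, 15, 16]; color 2: [8, 12, 14]; color 3: [9, 10, 17]; color 4: [7, 11, 18].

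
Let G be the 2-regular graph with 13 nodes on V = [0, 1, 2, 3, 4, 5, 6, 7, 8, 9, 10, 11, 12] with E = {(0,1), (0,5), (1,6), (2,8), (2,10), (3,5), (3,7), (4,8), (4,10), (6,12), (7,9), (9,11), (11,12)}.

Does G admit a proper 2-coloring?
No, G is not 2-colorable

Odd cycle [7, 9, 11, 12, 6, 1, 0, 5, 3] needs 3 colors (χ ≥ 3).
Hence χ(G) ≥ 3 > 2, so no proper 2-coloring exists.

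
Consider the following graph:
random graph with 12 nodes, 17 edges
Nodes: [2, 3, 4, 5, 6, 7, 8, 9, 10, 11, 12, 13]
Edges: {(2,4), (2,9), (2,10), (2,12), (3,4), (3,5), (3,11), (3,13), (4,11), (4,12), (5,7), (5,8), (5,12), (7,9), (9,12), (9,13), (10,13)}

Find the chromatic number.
χ(G) = 3

Clique number ω(G) = 3 (lower bound: χ ≥ ω).
The clique on [2, 9, 12] has size 3, forcing χ ≥ 3, and the coloring below uses 3 colors, so χ(G) = 3.
A valid 3-coloring: color 1: [4, 5, 6, 9, 10]; color 2: [3, 7, 8, 12]; color 3: [2, 11, 13].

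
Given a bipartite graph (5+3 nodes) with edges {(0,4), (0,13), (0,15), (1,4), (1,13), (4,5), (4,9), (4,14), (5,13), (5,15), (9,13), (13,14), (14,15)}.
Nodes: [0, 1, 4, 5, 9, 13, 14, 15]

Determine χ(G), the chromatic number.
Clique number ω(G) = 2 (lower bound: χ ≥ ω).
The graph is bipartite (no odd cycle), so 2 colors suffice: χ(G) = 2.
A valid 2-coloring: color 1: [4, 13, 15]; color 2: [0, 1, 5, 9, 14].

χ(G) = 2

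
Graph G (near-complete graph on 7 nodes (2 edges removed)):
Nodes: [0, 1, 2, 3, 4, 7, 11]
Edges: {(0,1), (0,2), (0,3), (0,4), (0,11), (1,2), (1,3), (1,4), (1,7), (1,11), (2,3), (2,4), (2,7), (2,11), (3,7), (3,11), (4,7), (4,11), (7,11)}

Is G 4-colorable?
The clique on vertices [0, 1, 2, 3, 11] has size 5 > 4, so it alone needs 5 colors.

No, G is not 4-colorable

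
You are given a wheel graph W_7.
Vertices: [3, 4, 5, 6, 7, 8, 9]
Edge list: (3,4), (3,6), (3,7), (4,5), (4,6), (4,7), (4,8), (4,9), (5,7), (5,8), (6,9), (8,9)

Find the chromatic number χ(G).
Clique number ω(G) = 3 (lower bound: χ ≥ ω).
The clique on [4, 8, 9] has size 3, forcing χ ≥ 3, and the coloring below uses 3 colors, so χ(G) = 3.
A valid 3-coloring: color 1: [4]; color 2: [3, 5, 9]; color 3: [6, 7, 8].

χ(G) = 3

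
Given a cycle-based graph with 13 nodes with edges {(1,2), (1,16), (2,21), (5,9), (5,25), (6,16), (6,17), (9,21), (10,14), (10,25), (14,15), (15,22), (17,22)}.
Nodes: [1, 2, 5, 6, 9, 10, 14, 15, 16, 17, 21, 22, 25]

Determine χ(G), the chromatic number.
χ(G) = 3

Clique number ω(G) = 2 (lower bound: χ ≥ ω).
Odd cycle [25, 5, 9, 21, 2, 1, 16, 6, 17, 22, 15, 14, 10] needs 3 colors (χ ≥ 3).
The coloring below uses 3 colors, so χ(G) = 3.
A valid 3-coloring: color 1: [2, 9, 14, 16, 17, 25]; color 2: [1, 5, 6, 10, 21, 22]; color 3: [15].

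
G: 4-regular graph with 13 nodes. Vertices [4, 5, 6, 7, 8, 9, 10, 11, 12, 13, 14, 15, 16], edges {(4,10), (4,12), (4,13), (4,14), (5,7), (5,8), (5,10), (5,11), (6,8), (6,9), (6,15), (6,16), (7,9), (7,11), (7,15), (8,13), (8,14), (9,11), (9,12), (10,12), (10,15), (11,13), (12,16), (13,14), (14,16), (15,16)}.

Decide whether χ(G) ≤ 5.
A valid 5-coloring: color 1: [4, 8, 9, 15]; color 2: [5, 6, 12, 14]; color 3: [7, 10, 13, 16]; color 4: [11].
(χ(G) = 4 ≤ 5.)

Yes, G is 5-colorable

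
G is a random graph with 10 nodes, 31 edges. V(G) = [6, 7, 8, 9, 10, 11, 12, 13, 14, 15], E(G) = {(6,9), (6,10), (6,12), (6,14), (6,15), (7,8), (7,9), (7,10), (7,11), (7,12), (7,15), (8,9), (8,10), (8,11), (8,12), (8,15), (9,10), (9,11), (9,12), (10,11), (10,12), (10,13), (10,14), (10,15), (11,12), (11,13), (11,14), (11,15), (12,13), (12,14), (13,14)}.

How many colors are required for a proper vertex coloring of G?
χ(G) = 6

Clique number ω(G) = 6 (lower bound: χ ≥ ω).
The clique on [7, 8, 9, 10, 11, 12] has size 6, forcing χ ≥ 6, and the coloring below uses 6 colors, so χ(G) = 6.
A valid 6-coloring: color 1: [10]; color 2: [12, 15]; color 3: [6, 11]; color 4: [7, 14]; color 5: [8, 13]; color 6: [9].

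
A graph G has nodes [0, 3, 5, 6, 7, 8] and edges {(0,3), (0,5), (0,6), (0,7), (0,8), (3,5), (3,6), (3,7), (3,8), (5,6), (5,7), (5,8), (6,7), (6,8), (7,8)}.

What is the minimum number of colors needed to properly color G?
Clique number ω(G) = 6 (lower bound: χ ≥ ω).
The clique on [0, 3, 5, 6, 7, 8] has size 6, forcing χ ≥ 6, and the coloring below uses 6 colors, so χ(G) = 6.
A valid 6-coloring: color 1: [3]; color 2: [7]; color 3: [8]; color 4: [6]; color 5: [0]; color 6: [5].

χ(G) = 6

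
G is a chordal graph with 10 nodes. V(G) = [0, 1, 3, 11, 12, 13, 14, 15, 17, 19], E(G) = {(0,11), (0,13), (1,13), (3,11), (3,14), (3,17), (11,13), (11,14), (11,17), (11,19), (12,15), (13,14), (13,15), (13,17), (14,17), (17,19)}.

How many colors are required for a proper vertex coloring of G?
χ(G) = 4

Clique number ω(G) = 4 (lower bound: χ ≥ ω).
The clique on [3, 11, 14, 17] has size 4, forcing χ ≥ 4, and the coloring below uses 4 colors, so χ(G) = 4.
A valid 4-coloring: color 1: [1, 11, 15]; color 2: [3, 12, 13, 19]; color 3: [0, 17]; color 4: [14].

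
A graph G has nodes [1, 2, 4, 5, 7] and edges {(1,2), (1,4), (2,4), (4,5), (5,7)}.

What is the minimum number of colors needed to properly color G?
Clique number ω(G) = 3 (lower bound: χ ≥ ω).
The clique on [1, 2, 4] has size 3, forcing χ ≥ 3, and the coloring below uses 3 colors, so χ(G) = 3.
A valid 3-coloring: color 1: [4, 7]; color 2: [1, 5]; color 3: [2].

χ(G) = 3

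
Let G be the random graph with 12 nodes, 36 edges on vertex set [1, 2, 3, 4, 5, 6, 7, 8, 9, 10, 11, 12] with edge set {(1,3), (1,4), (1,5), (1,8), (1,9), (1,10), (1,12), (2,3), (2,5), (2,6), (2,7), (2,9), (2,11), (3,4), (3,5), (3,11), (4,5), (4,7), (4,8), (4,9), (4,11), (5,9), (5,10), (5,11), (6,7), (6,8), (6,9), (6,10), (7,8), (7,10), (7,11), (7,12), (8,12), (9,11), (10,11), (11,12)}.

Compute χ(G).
Clique number ω(G) = 4 (lower bound: χ ≥ ω).
The clique on [1, 4, 5, 9] has size 4, forcing χ ≥ 4, and the coloring below uses 4 colors, so χ(G) = 4.
A valid 4-coloring: color 1: [1, 6, 11]; color 2: [2, 4, 10, 12]; color 3: [5, 7]; color 4: [3, 8, 9].

χ(G) = 4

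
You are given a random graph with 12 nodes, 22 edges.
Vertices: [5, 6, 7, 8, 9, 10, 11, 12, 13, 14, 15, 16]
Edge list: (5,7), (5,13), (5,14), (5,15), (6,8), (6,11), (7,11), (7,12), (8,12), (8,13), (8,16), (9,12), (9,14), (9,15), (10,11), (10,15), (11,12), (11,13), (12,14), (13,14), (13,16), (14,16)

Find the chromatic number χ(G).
Clique number ω(G) = 3 (lower bound: χ ≥ ω).
The clique on [5, 13, 14] has size 3, forcing χ ≥ 3, and the coloring below uses 3 colors, so χ(G) = 3.
A valid 3-coloring: color 1: [6, 7, 9, 10, 13]; color 2: [8, 11, 14, 15]; color 3: [5, 12, 16].

χ(G) = 3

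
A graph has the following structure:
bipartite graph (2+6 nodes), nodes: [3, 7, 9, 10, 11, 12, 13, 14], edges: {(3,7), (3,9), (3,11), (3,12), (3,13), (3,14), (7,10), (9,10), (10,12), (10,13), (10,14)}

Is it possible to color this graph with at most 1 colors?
Edge (7,10) forces its endpoints to differ, so 1 color is not enough.

No, G is not 1-colorable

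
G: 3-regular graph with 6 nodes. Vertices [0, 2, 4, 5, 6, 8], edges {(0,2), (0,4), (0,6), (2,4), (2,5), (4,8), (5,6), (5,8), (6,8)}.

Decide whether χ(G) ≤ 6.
A valid 6-coloring: color 1: [2, 8]; color 2: [0, 5]; color 3: [4, 6].
(χ(G) = 3 ≤ 6.)

Yes, G is 6-colorable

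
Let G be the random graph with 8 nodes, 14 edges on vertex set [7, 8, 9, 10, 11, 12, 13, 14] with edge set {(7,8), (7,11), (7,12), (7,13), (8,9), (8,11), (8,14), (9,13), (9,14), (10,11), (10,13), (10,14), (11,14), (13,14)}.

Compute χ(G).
Clique number ω(G) = 3 (lower bound: χ ≥ ω).
Odd cycle [11, 10, 13, 9, 8] needs 3 colors (χ ≥ 3).
Vertex 14 is adjacent to every vertex of [8, 9, 10, 11, 13], which already need 3 colors among themselves, so 14 needs a new color (χ ≥ 4).
The coloring below uses 4 colors, so χ(G) = 4.
A valid 4-coloring: color 1: [7, 14]; color 2: [8, 10, 12]; color 3: [9, 11]; color 4: [13].

χ(G) = 4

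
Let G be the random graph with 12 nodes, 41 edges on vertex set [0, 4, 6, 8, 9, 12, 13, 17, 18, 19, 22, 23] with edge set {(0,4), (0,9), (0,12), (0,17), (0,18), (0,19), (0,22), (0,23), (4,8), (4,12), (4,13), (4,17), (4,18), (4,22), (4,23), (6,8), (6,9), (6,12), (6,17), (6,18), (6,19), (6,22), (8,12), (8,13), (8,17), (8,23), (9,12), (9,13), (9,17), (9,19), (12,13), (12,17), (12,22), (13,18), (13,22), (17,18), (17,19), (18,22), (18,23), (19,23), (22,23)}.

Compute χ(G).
χ(G) = 5

Clique number ω(G) = 5 (lower bound: χ ≥ ω).
The clique on [0, 4, 18, 22, 23] has size 5, forcing χ ≥ 5, and the coloring below uses 5 colors, so χ(G) = 5.
A valid 5-coloring: color 1: [4, 9]; color 2: [17, 22]; color 3: [0, 8]; color 4: [12, 18, 19]; color 5: [6, 13, 23].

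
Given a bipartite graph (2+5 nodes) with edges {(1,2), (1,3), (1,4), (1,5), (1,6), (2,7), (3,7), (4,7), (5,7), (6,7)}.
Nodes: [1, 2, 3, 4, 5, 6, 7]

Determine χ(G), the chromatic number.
χ(G) = 2

Clique number ω(G) = 2 (lower bound: χ ≥ ω).
The graph is bipartite (no odd cycle), so 2 colors suffice: χ(G) = 2.
A valid 2-coloring: color 1: [1, 7]; color 2: [2, 3, 4, 5, 6].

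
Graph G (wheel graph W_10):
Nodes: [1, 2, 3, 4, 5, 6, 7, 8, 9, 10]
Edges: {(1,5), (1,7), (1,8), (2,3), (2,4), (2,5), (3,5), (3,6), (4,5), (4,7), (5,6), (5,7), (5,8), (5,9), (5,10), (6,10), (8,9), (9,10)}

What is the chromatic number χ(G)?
χ(G) = 4

Clique number ω(G) = 3 (lower bound: χ ≥ ω).
Odd cycle [7, 1, 8, 9, 10, 6, 3, 2, 4] needs 3 colors (χ ≥ 3).
Vertex 5 is adjacent to every vertex of [1, 2, 3, 4, 6, 7, 8, 9, 10], which already need 3 colors among themselves, so 5 needs a new color (χ ≥ 4).
The coloring below uses 4 colors, so χ(G) = 4.
A valid 4-coloring: color 1: [5]; color 2: [2, 7, 8, 10]; color 3: [1, 4, 6, 9]; color 4: [3].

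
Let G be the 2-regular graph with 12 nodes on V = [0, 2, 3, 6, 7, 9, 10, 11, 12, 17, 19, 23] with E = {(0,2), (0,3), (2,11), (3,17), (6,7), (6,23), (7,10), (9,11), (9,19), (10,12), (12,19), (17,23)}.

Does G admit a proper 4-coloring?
A valid 4-coloring: color 1: [0, 6, 10, 11, 17, 19]; color 2: [2, 3, 7, 9, 12, 23].
(χ(G) = 2 ≤ 4.)

Yes, G is 4-colorable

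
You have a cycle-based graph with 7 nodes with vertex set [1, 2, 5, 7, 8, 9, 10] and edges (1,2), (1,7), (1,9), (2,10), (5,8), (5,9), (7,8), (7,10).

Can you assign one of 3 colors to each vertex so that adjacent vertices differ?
Yes, G is 3-colorable

A valid 3-coloring: color 1: [1, 5, 10]; color 2: [2, 7, 9]; color 3: [8].
(χ(G) = 3 ≤ 3.)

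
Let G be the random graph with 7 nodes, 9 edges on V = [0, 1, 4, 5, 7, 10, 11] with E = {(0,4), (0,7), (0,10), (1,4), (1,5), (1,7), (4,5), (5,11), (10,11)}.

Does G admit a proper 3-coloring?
A valid 3-coloring: color 1: [0, 5]; color 2: [1, 11]; color 3: [4, 7, 10].
(χ(G) = 3 ≤ 3.)

Yes, G is 3-colorable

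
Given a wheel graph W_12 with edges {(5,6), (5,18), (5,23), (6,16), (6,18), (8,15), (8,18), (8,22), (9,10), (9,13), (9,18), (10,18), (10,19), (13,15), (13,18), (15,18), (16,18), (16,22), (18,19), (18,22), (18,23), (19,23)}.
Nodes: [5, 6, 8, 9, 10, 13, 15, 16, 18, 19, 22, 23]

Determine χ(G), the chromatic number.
χ(G) = 4

Clique number ω(G) = 3 (lower bound: χ ≥ ω).
Odd cycle [13, 9, 10, 19, 23, 5, 6, 16, 22, 8, 15] needs 3 colors (χ ≥ 3).
Vertex 18 is adjacent to every vertex of [5, 6, 8, 9, 10, 13, 15, 16, 19, 22, 23], which already need 3 colors among themselves, so 18 needs a new color (χ ≥ 4).
The coloring below uses 4 colors, so χ(G) = 4.
A valid 4-coloring: color 1: [18]; color 2: [6, 8, 10, 13, 23]; color 3: [5, 9, 15, 16, 19]; color 4: [22].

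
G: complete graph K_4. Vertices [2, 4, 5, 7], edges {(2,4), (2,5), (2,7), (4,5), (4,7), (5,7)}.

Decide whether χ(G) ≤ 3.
The clique on vertices [2, 4, 5, 7] has size 4 > 3, so it alone needs 4 colors.

No, G is not 3-colorable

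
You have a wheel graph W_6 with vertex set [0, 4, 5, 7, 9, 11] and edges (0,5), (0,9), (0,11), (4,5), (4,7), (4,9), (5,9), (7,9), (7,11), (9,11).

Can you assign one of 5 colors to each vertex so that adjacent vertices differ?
Yes, G is 5-colorable

A valid 5-coloring: color 1: [9]; color 2: [0, 4]; color 3: [5, 7]; color 4: [11].
(χ(G) = 4 ≤ 5.)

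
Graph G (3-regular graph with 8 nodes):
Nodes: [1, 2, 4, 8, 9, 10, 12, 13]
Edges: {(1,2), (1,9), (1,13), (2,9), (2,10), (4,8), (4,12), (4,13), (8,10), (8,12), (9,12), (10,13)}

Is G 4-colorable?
A valid 4-coloring: color 1: [1, 4, 10]; color 2: [2, 12, 13]; color 3: [8, 9].
(χ(G) = 3 ≤ 4.)

Yes, G is 4-colorable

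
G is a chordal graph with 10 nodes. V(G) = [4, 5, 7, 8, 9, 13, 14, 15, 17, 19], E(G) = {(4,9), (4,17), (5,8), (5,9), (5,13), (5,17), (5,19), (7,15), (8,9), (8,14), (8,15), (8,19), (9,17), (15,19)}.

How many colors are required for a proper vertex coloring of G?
χ(G) = 3

Clique number ω(G) = 3 (lower bound: χ ≥ ω).
The clique on [4, 9, 17] has size 3, forcing χ ≥ 3, and the coloring below uses 3 colors, so χ(G) = 3.
A valid 3-coloring: color 1: [4, 5, 14, 15]; color 2: [7, 8, 13, 17]; color 3: [9, 19].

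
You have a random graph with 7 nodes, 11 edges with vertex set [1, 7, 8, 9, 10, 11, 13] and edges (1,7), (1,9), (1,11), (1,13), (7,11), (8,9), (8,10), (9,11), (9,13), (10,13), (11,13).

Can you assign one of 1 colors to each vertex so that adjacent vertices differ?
The clique on vertices [1, 9, 11, 13] has size 4 > 1, so it alone needs 4 colors.

No, G is not 1-colorable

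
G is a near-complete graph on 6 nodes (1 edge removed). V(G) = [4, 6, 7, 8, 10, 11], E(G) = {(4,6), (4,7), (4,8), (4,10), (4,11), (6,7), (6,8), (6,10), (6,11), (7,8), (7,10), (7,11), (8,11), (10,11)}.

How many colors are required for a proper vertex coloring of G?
χ(G) = 5

Clique number ω(G) = 5 (lower bound: χ ≥ ω).
The clique on [4, 6, 7, 8, 11] has size 5, forcing χ ≥ 5, and the coloring below uses 5 colors, so χ(G) = 5.
A valid 5-coloring: color 1: [4]; color 2: [11]; color 3: [6]; color 4: [7]; color 5: [8, 10].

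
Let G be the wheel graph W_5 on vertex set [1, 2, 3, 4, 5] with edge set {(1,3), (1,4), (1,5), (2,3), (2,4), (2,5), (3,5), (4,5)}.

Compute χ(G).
χ(G) = 3

Clique number ω(G) = 3 (lower bound: χ ≥ ω).
The clique on [1, 3, 5] has size 3, forcing χ ≥ 3, and the coloring below uses 3 colors, so χ(G) = 3.
A valid 3-coloring: color 1: [5]; color 2: [3, 4]; color 3: [1, 2].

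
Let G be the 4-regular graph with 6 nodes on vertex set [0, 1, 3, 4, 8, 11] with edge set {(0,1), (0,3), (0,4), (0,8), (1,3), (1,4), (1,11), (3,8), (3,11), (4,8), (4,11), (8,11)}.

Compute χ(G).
Clique number ω(G) = 3 (lower bound: χ ≥ ω).
The clique on [0, 3, 8] has size 3, forcing χ ≥ 3, and the coloring below uses 3 colors, so χ(G) = 3.
A valid 3-coloring: color 1: [0, 11]; color 2: [1, 8]; color 3: [3, 4].

χ(G) = 3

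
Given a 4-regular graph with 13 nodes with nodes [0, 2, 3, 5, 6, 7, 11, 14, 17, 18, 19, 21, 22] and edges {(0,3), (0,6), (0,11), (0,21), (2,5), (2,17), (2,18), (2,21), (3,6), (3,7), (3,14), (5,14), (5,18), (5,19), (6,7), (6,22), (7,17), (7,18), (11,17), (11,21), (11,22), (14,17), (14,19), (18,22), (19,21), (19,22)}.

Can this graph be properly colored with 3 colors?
A valid 3-coloring: color 1: [5, 6, 17, 21]; color 2: [0, 2, 7, 14, 22]; color 3: [3, 11, 18, 19].
(χ(G) = 3 ≤ 3.)

Yes, G is 3-colorable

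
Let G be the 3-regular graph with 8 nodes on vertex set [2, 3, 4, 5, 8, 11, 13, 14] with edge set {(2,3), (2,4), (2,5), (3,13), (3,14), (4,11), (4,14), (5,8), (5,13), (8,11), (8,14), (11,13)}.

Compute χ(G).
Clique number ω(G) = 2 (lower bound: χ ≥ ω).
Odd cycle [11, 13, 3, 2, 4] needs 3 colors (χ ≥ 3).
The coloring below uses 3 colors, so χ(G) = 3.
A valid 3-coloring: color 1: [2, 8, 13]; color 2: [3, 4, 5]; color 3: [11, 14].

χ(G) = 3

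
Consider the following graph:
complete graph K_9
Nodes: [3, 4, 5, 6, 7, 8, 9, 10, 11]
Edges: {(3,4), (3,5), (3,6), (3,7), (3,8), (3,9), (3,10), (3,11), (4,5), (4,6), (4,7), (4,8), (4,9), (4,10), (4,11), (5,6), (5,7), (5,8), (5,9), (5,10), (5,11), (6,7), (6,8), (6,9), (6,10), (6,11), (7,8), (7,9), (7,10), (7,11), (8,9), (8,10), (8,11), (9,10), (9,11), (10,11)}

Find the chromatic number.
χ(G) = 9

Clique number ω(G) = 9 (lower bound: χ ≥ ω).
The clique on [3, 4, 5, 6, 7, 8, 9, 10, 11] has size 9, forcing χ ≥ 9, and the coloring below uses 9 colors, so χ(G) = 9.
A valid 9-coloring: color 1: [5]; color 2: [3]; color 3: [9]; color 4: [8]; color 5: [6]; color 6: [4]; color 7: [10]; color 8: [7]; color 9: [11].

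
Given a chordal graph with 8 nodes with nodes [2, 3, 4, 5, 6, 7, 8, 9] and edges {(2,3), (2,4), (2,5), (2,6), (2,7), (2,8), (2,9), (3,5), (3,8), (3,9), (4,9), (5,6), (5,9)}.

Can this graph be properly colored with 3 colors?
No, G is not 3-colorable

The clique on vertices [2, 3, 5, 9] has size 4 > 3, so it alone needs 4 colors.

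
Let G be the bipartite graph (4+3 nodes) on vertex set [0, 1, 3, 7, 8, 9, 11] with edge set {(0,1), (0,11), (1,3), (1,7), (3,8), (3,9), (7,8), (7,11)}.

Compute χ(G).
χ(G) = 2

Clique number ω(G) = 2 (lower bound: χ ≥ ω).
The graph is bipartite (no odd cycle), so 2 colors suffice: χ(G) = 2.
A valid 2-coloring: color 1: [1, 8, 9, 11]; color 2: [0, 3, 7].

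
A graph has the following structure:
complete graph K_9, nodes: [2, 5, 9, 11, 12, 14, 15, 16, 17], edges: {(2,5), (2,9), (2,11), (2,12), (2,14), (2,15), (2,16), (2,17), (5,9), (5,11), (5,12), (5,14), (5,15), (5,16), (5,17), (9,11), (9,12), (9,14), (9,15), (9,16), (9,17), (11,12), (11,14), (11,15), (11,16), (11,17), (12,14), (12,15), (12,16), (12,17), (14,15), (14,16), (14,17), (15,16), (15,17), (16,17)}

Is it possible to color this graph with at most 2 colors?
The clique on vertices [2, 5, 9, 11, 12, 14, 15, 16, 17] has size 9 > 2, so it alone needs 9 colors.

No, G is not 2-colorable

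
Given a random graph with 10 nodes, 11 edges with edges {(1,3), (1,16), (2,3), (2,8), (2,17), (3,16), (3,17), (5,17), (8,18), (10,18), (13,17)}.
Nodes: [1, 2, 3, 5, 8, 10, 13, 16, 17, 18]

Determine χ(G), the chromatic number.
Clique number ω(G) = 3 (lower bound: χ ≥ ω).
The clique on [1, 3, 16] has size 3, forcing χ ≥ 3, and the coloring below uses 3 colors, so χ(G) = 3.
A valid 3-coloring: color 1: [3, 5, 8, 10, 13]; color 2: [16, 17, 18]; color 3: [1, 2].

χ(G) = 3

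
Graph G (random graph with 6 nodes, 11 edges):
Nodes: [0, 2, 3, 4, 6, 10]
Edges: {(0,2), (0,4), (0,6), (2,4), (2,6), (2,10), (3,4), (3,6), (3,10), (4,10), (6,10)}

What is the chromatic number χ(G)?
χ(G) = 3

Clique number ω(G) = 3 (lower bound: χ ≥ ω).
The clique on [0, 2, 4] has size 3, forcing χ ≥ 3, and the coloring below uses 3 colors, so χ(G) = 3.
A valid 3-coloring: color 1: [4, 6]; color 2: [0, 10]; color 3: [2, 3].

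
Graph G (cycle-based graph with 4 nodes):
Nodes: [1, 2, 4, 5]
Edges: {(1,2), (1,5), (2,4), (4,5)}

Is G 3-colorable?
A valid 3-coloring: color 1: [1, 4]; color 2: [2, 5].
(χ(G) = 2 ≤ 3.)

Yes, G is 3-colorable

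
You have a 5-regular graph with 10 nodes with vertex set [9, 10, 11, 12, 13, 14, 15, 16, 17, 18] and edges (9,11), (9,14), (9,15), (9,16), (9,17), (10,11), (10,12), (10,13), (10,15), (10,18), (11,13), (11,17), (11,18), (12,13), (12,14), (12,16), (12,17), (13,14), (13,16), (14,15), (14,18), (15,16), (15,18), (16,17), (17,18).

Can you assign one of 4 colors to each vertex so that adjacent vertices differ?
A valid 4-coloring: color 1: [10, 14, 17]; color 2: [11, 12, 15]; color 3: [9, 13, 18]; color 4: [16].
(χ(G) = 4 ≤ 4.)

Yes, G is 4-colorable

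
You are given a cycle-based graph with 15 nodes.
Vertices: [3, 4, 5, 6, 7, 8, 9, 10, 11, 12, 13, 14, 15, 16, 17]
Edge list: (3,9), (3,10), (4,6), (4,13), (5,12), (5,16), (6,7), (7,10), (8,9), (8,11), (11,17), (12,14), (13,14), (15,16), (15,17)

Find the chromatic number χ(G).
Clique number ω(G) = 2 (lower bound: χ ≥ ω).
Odd cycle [17, 11, 8, 9, 3, 10, 7, 6, 4, 13, 14, 12, 5, 16, 15] needs 3 colors (χ ≥ 3).
The coloring below uses 3 colors, so χ(G) = 3.
A valid 3-coloring: color 1: [3, 4, 7, 8, 14, 16, 17]; color 2: [6, 9, 10, 11, 12, 13, 15]; color 3: [5].

χ(G) = 3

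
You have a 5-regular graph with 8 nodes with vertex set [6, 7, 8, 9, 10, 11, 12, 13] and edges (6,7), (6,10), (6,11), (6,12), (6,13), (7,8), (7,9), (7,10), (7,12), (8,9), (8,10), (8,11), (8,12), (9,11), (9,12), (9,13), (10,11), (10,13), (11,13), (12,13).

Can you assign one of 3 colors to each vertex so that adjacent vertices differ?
The clique on vertices [7, 8, 9, 12] has size 4 > 3, so it alone needs 4 colors.

No, G is not 3-colorable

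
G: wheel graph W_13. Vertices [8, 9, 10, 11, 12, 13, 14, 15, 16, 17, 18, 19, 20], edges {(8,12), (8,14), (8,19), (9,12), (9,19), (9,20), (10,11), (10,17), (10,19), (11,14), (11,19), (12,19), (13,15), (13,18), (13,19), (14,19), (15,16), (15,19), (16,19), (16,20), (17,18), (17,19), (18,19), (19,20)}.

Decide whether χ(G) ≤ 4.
Yes, G is 4-colorable

A valid 4-coloring: color 1: [19]; color 2: [10, 12, 14, 15, 18, 20]; color 3: [8, 9, 11, 13, 16, 17].
(χ(G) = 3 ≤ 4.)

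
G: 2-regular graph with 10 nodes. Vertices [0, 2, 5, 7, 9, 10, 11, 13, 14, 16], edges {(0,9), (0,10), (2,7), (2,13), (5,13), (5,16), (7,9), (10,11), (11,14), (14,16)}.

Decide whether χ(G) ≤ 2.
Yes, G is 2-colorable

A valid 2-coloring: color 1: [2, 5, 9, 10, 14]; color 2: [0, 7, 11, 13, 16].
(χ(G) = 2 ≤ 2.)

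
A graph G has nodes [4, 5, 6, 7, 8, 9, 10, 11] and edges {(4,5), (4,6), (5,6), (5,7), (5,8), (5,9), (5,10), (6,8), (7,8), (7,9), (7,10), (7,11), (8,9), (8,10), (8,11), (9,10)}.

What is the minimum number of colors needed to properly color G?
Clique number ω(G) = 5 (lower bound: χ ≥ ω).
The clique on [5, 7, 8, 9, 10] has size 5, forcing χ ≥ 5, and the coloring below uses 5 colors, so χ(G) = 5.
A valid 5-coloring: color 1: [4, 8]; color 2: [5, 11]; color 3: [6, 7]; color 4: [10]; color 5: [9].

χ(G) = 5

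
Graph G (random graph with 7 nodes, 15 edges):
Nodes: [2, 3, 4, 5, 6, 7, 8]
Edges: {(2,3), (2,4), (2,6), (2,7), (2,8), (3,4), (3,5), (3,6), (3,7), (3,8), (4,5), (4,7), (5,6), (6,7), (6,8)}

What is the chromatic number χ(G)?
χ(G) = 4

Clique number ω(G) = 4 (lower bound: χ ≥ ω).
The clique on [2, 3, 4, 7] has size 4, forcing χ ≥ 4, and the coloring below uses 4 colors, so χ(G) = 4.
A valid 4-coloring: color 1: [3]; color 2: [2, 5]; color 3: [4, 6]; color 4: [7, 8].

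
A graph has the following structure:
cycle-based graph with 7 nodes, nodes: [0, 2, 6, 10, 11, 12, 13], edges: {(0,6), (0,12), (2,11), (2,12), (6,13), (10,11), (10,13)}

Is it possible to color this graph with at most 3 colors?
Yes, G is 3-colorable

A valid 3-coloring: color 1: [0, 2, 10]; color 2: [6, 11, 12]; color 3: [13].
(χ(G) = 3 ≤ 3.)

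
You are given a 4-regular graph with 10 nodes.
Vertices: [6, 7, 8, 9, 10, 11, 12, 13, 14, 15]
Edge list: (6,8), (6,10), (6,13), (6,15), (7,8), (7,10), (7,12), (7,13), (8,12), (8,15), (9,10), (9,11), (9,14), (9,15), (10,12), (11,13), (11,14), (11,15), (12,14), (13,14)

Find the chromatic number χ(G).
Clique number ω(G) = 3 (lower bound: χ ≥ ω).
Suppose a proper 3-coloring c exists. The clique [6, 8, 15] takes 3 distinct colors; by symmetry let c(6) = 1, c(8) = 2, c(15) = 3.
- Vertex 7: neighbors [8] already have colors [2]; try each remaining color.
- Case c(7) = 1:
  - Vertex 12: neighbors [7, 8] already have colors [1, 2] ⇒ c(12) = 3.
  - Vertex 10: neighbors [6, 12] already have colors [1, 3] ⇒ c(10) = 2.
  - Vertex 9: neighbors [10, 15] already have colors [2, 3] ⇒ c(9) = 1.
  - Vertex 11: neighbors [9, 15] already have colors [1, 3] ⇒ c(11) = 2.
  - Vertex 14: neighbors [9, 11, 12] already have colors [1, 2, 3] — all 3 colors blocked. Contradiction.
- Case c(7) = 3:
  - Vertex 10: neighbors [6, 7] already have colors [1, 3] ⇒ c(10) = 2.
  - Vertex 9: neighbors [10, 15] already have colors [2, 3] ⇒ c(9) = 1.
  - Vertex 11: neighbors [9, 15] already have colors [1, 3] ⇒ c(11) = 2.
  - Vertex 13: neighbors [6, 11, 7] already have colors [1, 2, 3] — all 3 colors blocked. Contradiction.
Every case ends in a contradiction, so G has no proper 3-coloring (χ ≥ 4).
The coloring below uses 4 colors, so χ(G) = 4.
A valid 4-coloring: color 1: [8, 9, 13]; color 2: [7, 14, 15]; color 3: [6, 11, 12]; color 4: [10].

χ(G) = 4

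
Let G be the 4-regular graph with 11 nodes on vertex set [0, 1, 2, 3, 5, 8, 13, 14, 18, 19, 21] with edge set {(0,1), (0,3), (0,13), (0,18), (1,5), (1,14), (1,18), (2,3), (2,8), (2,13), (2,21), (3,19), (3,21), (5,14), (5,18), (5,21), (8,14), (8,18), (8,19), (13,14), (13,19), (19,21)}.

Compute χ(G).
χ(G) = 3

Clique number ω(G) = 3 (lower bound: χ ≥ ω).
The clique on [0, 1, 18] has size 3, forcing χ ≥ 3, and the coloring below uses 3 colors, so χ(G) = 3.
A valid 3-coloring: color 1: [14, 18, 21]; color 2: [0, 2, 5, 19]; color 3: [1, 3, 8, 13].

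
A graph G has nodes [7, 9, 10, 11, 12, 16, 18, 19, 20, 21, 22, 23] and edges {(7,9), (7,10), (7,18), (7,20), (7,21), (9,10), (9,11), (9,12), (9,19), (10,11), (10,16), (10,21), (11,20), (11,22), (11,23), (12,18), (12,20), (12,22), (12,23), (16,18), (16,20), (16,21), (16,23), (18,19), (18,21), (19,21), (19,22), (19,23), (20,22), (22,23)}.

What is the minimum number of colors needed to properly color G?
χ(G) = 3

Clique number ω(G) = 3 (lower bound: χ ≥ ω).
The clique on [7, 9, 10] has size 3, forcing χ ≥ 3, and the coloring below uses 3 colors, so χ(G) = 3.
A valid 3-coloring: color 1: [10, 18, 20, 23]; color 2: [9, 21, 22]; color 3: [7, 11, 12, 16, 19].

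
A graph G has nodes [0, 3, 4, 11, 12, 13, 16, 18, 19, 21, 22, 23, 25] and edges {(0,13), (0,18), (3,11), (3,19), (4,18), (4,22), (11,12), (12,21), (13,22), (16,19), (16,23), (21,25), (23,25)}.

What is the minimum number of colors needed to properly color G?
χ(G) = 3

Clique number ω(G) = 2 (lower bound: χ ≥ ω).
Odd cycle [13, 22, 4, 18, 0] needs 3 colors (χ ≥ 3).
The coloring below uses 3 colors, so χ(G) = 3.
A valid 3-coloring: color 1: [11, 18, 19, 21, 22, 23]; color 2: [0, 3, 4, 12, 16, 25]; color 3: [13].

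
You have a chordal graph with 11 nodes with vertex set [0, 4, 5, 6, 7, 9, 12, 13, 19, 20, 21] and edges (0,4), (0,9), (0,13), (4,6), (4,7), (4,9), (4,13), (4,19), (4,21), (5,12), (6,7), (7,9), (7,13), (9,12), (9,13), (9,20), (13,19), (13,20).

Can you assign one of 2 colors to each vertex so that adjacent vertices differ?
The clique on vertices [0, 4, 9, 13] has size 4 > 2, so it alone needs 4 colors.

No, G is not 2-colorable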